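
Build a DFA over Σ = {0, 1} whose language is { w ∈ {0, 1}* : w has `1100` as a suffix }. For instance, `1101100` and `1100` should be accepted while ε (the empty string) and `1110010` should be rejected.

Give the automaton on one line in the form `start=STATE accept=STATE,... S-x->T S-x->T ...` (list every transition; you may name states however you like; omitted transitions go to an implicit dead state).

start=A accept=E A-0->A A-1->B B-0->A B-1->C C-0->D C-1->C D-0->E D-1->B E-0->A E-1->B

Let each state record the length of the longest suffix of the input read so far that is also a prefix of `1100`. B means the last symbol is `1`; C means the last 2 symbols are `11`; D means the last 3 symbols are `110`; E means the last 4 symbols are `1100`. Accept only at E, where the string currently ends in `1100`.
A 5-state machine:
       0  1 
>  A   A  B 
   B   A  C 
   C   D  C 
   D   E  B 
 * E   A  B 
(> = start, * = accepting)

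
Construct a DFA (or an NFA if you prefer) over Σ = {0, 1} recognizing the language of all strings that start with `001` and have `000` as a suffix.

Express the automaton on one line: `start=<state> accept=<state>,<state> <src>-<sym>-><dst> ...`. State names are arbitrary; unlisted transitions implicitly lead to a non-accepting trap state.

start=A accept=H A-0->B A-1->C B-0->D B-1->C C-0->C C-1->C D-0->C D-1->E E-0->F E-1->E F-0->G F-1->E G-0->H G-1->E H-0->H H-1->E

Run two small machines in parallel and take their product. One (5 states) tracks whether the input so far still matches the prefix `001`; the other (4 states) tracks how much of the suffix `000` has currently been matched. Each combined state is a pair, one component from each; accept when both components accept. Equivalent product states are then merged.
8 states suffice.
       0  1 
>  A   B  C 
   B   D  C 
   C   C  C 
   D   C  E 
   E   F  E 
   F   G  E 
   G   H  E 
 * H   H  E 
(> = start, * = accepting)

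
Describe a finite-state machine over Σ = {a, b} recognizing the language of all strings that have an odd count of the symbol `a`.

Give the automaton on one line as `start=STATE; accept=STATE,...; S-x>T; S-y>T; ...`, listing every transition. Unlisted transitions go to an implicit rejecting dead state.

start=s0; accept=s1; s0-a>s1; s0-b>s0; s1-a>s0; s1-b>s1

The only thing that matters is how many `a`s have appeared, reduced mod 2. Use one state per residue: s0 for 0, …, s1 for 1. Reading `a` moves to the next residue; anything else stays put. s1 is accepting.
        a   b  
>  s0   s1  s0 
 * s1   s0  s1 
(> = start, * = accepting)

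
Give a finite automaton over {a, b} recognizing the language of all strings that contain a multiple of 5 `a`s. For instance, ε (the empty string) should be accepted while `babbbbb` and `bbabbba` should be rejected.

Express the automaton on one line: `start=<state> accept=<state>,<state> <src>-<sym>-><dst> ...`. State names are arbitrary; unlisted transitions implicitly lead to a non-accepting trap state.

Keep the running count of `a`s modulo 5: each `a` advances along the cycle q0 → q1 → q2 → q3 → q4 → q0 while other symbols loop. Accept at q0.
A 5-state machine:
        a   b  
>* q0   q1  q0 
   q1   q2  q1 
   q2   q3  q2 
   q3   q4  q3 
   q4   q0  q4 
(> = start, * = accepting)

start=q0 accept=q0 q0-a->q1 q0-b->q0 q1-a->q2 q1-b->q1 q2-a->q3 q2-b->q2 q3-a->q4 q3-b->q3 q4-a->q0 q4-b->q4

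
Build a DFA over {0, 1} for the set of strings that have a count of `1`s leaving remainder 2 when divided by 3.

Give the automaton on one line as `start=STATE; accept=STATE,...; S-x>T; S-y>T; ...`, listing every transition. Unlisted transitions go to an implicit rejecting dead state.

start=q0; accept=q2; q0-0>q0; q0-1>q1; q1-0>q1; q1-1>q2; q2-0>q2; q2-1>q0

Keep the running count of `1`s modulo 3: each `1` advances along the cycle q0 → q1 → q2 → q0 while other symbols loop. Accept at q2.
A 3-state machine:
        0   1  
>  q0   q0  q1 
   q1   q1  q2 
 * q2   q2  q0 
(> = start, * = accepting)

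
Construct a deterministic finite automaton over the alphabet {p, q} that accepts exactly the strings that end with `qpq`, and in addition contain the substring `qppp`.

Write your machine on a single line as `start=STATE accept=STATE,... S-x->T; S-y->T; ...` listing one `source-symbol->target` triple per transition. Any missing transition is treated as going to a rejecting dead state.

Build one automaton per condition and run them in lockstep. The first has 4 states tracking how much of the suffix `qpq` has currently been matched; the second has 5 states tracking whether and how much of `qppp` has been seen. A product state is a pair (one from each), accepting exactly when both do. After merging equivalent states the machine shrinks.
An 8-state machine:
        p   q  
>  s0   s0  s1 
   s1   s2  s1 
   s2   s3  s1 
   s3   s4  s1 
   s4   s4  s5 
   s5   s6  s5 
   s6   s4  s7 
 * s7   s6  s5 
(> = start, * = accepting)

start=s0; accept=s7; s0-p->s0; s0-q->s1; s1-p->s2; s1-q->s1; s2-p->s3; s2-q->s1; s3-p->s4; s3-q->s1; s4-p->s4; s4-q->s5; s5-p->s6; s5-q->s5; s6-p->s4; s6-q->s7; s7-p->s6; s7-q->s5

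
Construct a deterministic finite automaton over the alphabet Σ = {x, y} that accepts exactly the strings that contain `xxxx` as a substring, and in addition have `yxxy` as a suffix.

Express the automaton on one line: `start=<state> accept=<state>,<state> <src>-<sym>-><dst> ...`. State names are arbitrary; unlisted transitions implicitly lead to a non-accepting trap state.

start=S0 accept=S8 S0-x->S1 S0-y->S0 S1-x->S2 S1-y->S0 S2-x->S3 S2-y->S0 S3-x->S4 S3-y->S0 S4-x->S4 S4-y->S5 S5-x->S6 S5-y->S5 S6-x->S7 S6-y->S5 S7-x->S4 S7-y->S8 S8-x->S6 S8-y->S5

Run two small machines in parallel and take their product. The first has 5 states tracking whether and how much of `xxxx` has been seen; the second has 5 states tracking how much of the suffix `yxxy` has currently been matched. A product state is a pair (one from each), accepting exactly when both do. Equivalent product states are then merged.
With 9 states:
        x   y  
>  S0   S1  S0 
   S1   S2  S0 
   S2   S3  S0 
   S3   S4  S0 
   S4   S4  S5 
   S5   S6  S5 
   S6   S7  S5 
   S7   S4  S8 
 * S8   S6  S5 
(> = start, * = accepting)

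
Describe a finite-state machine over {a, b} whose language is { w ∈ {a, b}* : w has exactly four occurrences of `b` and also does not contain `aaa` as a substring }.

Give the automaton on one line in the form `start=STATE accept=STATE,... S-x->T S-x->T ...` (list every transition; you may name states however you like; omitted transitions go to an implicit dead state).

Run two small machines in parallel and take their product. The first has 6 states tracking the count of `b`s, saturating at 5; the second has 4 states tracking partial matches of the forbidden pattern `aaa`. A product state is a pair (one from each), accepting exactly when both do. Minimizing collapses redundant product states.
With 16 states:
          a    b  
>  s0     s1   s2 
   s1     s3   s2 
   s2     s4   s5 
   s3     s6   s2 
   s4     s7   s5 
   s5     s8   s9 
   s6     s6   s6 
   s7     s6   s5 
   s8    s10   s9 
   s9    s11  s12 
   s10    s6   s9 
   s11   s13  s12 
 * s12   s14   s6 
   s13    s6  s12 
 * s14   s15   s6 
 * s15    s6   s6 
(> = start, * = accepting)

start=s0 accept=s12,s14,s15 s0-a->s1 s0-b->s2 s1-a->s3 s1-b->s2 s2-a->s4 s2-b->s5 s3-a->s6 s3-b->s2 s4-a->s7 s4-b->s5 s5-a->s8 s5-b->s9 s6-a->s6 s6-b->s6 s7-a->s6 s7-b->s5 s8-a->s10 s8-b->s9 s9-a->s11 s9-b->s12 s10-a->s6 s10-b->s9 s11-a->s13 s11-b->s12 s12-a->s14 s12-b->s6 s13-a->s6 s13-b->s12 s14-a->s15 s14-b->s6 s15-a->s6 s15-b->s6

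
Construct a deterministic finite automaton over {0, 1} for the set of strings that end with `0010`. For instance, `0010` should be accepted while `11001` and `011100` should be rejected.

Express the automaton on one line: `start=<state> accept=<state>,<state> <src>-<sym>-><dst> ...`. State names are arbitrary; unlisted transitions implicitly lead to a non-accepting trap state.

start=s0 accept=s4 s0-0->s1 s0-1->s0 s1-0->s2 s1-1->s0 s2-0->s2 s2-1->s3 s3-0->s4 s3-1->s0 s4-0->s2 s4-1->s0

Let each state record the length of the longest suffix of the input read so far that is also a prefix of `0010`. s1 means the last symbol is `0`; s2 means the last 2 symbols are `00`; s3 means the last 3 symbols are `001`; s4 means the last 4 symbols are `0010`. Accept only at s4, where the string currently ends in `0010`.
5 states suffice.
        0   1  
>  s0   s1  s0 
   s1   s2  s0 
   s2   s2  s3 
   s3   s4  s0 
 * s4   s2  s0 
(> = start, * = accepting)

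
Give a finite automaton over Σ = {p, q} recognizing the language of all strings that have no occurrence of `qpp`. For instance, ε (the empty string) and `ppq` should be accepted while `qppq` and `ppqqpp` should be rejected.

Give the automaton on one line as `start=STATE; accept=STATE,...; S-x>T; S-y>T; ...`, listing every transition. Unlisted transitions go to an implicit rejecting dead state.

start=A; accept=A,B,C; A-p>A; A-q>B; B-p>C; B-q>B; C-p>D; C-q>B; D-p>D; D-q>D

Track partial matches of the forbidden pattern `qpp`. State D is a dead state reached once `qpp` has occurred; every other state accepts. A means no part of `qpp` is currently matched.
4 states suffice.
       p  q 
>* A   A  B 
 * B   C  B 
 * C   D  B 
   D   D  D 
(> = start, * = accepting)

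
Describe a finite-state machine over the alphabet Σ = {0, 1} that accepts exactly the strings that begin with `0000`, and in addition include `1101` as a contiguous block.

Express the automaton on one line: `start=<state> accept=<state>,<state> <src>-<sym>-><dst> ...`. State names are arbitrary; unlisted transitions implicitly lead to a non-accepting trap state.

start=q0 accept=q13 q0-0->q1 q0-1->q2 q1-0->q3 q1-1->q2 q2-0->q4 q2-1->q5 q3-0->q6 q3-1->q2 q4-0->q4 q4-1->q2 q5-0->q7 q5-1->q5 q6-0->q8 q6-1->q2 q7-0->q4 q7-1->q9 q8-0->q8 q8-1->q10 q9-0->q9 q9-1->q9 q10-0->q8 q10-1->q11 q11-0->q12 q11-1->q11 q12-0->q8 q12-1->q13 q13-0->q13 q13-1->q13

Run two small machines in parallel and take their product. One (6 states) tracks whether the input so far still matches the prefix `0000`; the other (5 states) tracks whether and how much of `1101` has been seen. Each combined state is a pair, one component from each; accept when both components accept.
14 states suffice.
          0    1  
>  q0     q1   q2 
   q1     q3   q2 
   q2     q4   q5 
   q3     q6   q2 
   q4     q4   q2 
   q5     q7   q5 
   q6     q8   q2 
   q7     q4   q9 
   q8     q8  q10 
   q9     q9   q9 
   q10    q8  q11 
   q11   q12  q11 
   q12    q8  q13 
 * q13   q13  q13 
(> = start, * = accepting)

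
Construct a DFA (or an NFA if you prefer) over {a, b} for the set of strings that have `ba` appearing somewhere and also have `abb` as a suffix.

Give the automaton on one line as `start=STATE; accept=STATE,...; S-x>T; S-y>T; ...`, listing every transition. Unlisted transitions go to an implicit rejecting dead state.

Build one automaton per condition and run them in lockstep. The first has 3 states tracking whether and how much of `ba` has been seen; the second has 4 states tracking how much of the suffix `abb` has currently been matched. A product state is a pair (one from each), accepting exactly when both do.
With 9 states:
        a   b  
>  s0   s1  s2 
   s1   s1  s3 
   s2   s4  s2 
   s3   s4  s5 
   s4   s4  s6 
   s5   s4  s2 
   s6   s4  s7 
 * s7   s4  s8 
   s8   s4  s8 
(> = start, * = accepting)

start=s0; accept=s7; s0-a>s1; s0-b>s2; s1-a>s1; s1-b>s3; s2-a>s4; s2-b>s2; s3-a>s4; s3-b>s5; s4-a>s4; s4-b>s6; s5-a>s4; s5-b>s2; s6-a>s4; s6-b>s7; s7-a>s4; s7-b>s8; s8-a>s4; s8-b>s8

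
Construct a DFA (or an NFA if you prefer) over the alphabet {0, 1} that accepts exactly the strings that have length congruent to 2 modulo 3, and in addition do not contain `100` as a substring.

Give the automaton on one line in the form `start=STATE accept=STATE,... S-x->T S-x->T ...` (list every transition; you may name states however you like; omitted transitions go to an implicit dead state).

start=S0 accept=S3,S4,S5 S0-0->S1 S0-1->S2 S1-0->S3 S1-1->S4 S2-0->S5 S2-1->S4 S3-0->S0 S3-1->S6 S4-0->S7 S4-1->S6 S5-0->S8 S5-1->S6 S6-0->S9 S6-1->S2 S7-0->S10 S7-1->S2 S8-0->S10 S8-1->S10 S9-0->S11 S9-1->S4 S10-0->S11 S10-1->S11 S11-0->S8 S11-1->S8

Build one automaton per condition and run them in lockstep. One (3 states) tracks the input length modulo 3; the other (4 states) tracks partial matches of the forbidden pattern `100`. Each combined state is a pair, one component from each; accept when both components accept.
A 12-state machine:
          0    1  
>  S0     S1   S2 
   S1     S3   S4 
   S2     S5   S4 
 * S3     S0   S6 
 * S4     S7   S6 
 * S5     S8   S6 
   S6     S9   S2 
   S7    S10   S2 
   S8    S10  S10 
   S9    S11   S4 
   S10   S11  S11 
   S11    S8   S8 
(> = start, * = accepting)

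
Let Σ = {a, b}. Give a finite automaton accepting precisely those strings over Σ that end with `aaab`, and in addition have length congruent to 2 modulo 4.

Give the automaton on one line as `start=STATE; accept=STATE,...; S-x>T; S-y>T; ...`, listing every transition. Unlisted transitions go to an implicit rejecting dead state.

Build one automaton per condition and run them in lockstep. One (5 states) tracks how much of the suffix `aaab` has currently been matched; the other (4 states) tracks the input length modulo 4. Each combined state is a pair, one component from each; accept when both components accept. Equivalent product states are then merged.
With 8 states:
        a   b  
>  S0   S1  S1 
   S1   S2  S2 
   S2   S3  S4 
   S3   S5  S0 
   S4   S0  S0 
   S5   S6  S1 
   S6   S2  S7 
 * S7   S3  S4 
(> = start, * = accepting)

start=S0; accept=S7; S0-a>S1; S0-b>S1; S1-a>S2; S1-b>S2; S2-a>S3; S2-b>S4; S3-a>S5; S3-b>S0; S4-a>S0; S4-b>S0; S5-a>S6; S5-b>S1; S6-a>S2; S6-b>S7; S7-a>S3; S7-b>S4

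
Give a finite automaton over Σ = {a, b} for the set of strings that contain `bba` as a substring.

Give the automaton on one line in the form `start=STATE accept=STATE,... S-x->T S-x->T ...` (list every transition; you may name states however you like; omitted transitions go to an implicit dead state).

start=q0 accept=q3 q0-a->q0 q0-b->q1 q1-a->q0 q1-b->q2 q2-a->q3 q2-b->q2 q3-a->q3 q3-b->q3

Track how much of `bba` has been matched so far: state q0 is no progress, q3 is the absorbing accept state reached once `bba` has occurred. Intermediate states record partial matches; on a mismatch, fall back to the longest reusable overlap.
        a   b  
>  q0   q0  q1 
   q1   q0  q2 
   q2   q3  q2 
 * q3   q3  q3 
(> = start, * = accepting)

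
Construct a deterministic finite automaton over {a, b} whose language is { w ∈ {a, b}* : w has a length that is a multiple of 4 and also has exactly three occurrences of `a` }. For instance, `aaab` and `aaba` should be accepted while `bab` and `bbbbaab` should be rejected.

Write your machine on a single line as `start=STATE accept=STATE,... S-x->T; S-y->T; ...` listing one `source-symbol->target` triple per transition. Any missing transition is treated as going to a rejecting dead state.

start=q0; accept=q11; q0-a->q1; q0-b->q2; q1-a->q3; q1-b->q4; q2-a->q4; q2-b->q5; q3-a->q6; q3-b->q7; q4-a->q7; q4-b->q8; q5-a->q8; q5-b->q9; q6-a->q10; q6-b->q11; q7-a->q11; q7-b->q12; q8-a->q12; q8-b->q13; q9-a->q13; q9-b->q0; q10-a->q10; q10-b->q10; q11-a->q10; q11-b->q14; q12-a->q14; q12-b->q15; q13-a->q15; q13-b->q1; q14-a->q10; q14-b->q16; q15-a->q16; q15-b->q3; q16-a->q10; q16-b->q6

Handle the two conditions separately and then intersect. The first has 4 states tracking the input length modulo 4; the second has 5 states tracking the count of `a`s, saturating at 4. A product state is a pair (one from each), accepting exactly when both do. After merging equivalent states the machine shrinks.
17 states suffice.
          a    b  
>  q0     q1   q2 
   q1     q3   q4 
   q2     q4   q5 
   q3     q6   q7 
   q4     q7   q8 
   q5     q8   q9 
   q6    q10  q11 
   q7    q11  q12 
   q8    q12  q13 
   q9    q13   q0 
   q10   q10  q10 
 * q11   q10  q14 
   q12   q14  q15 
   q13   q15   q1 
   q14   q10  q16 
   q15   q16   q3 
   q16   q10   q6 
(> = start, * = accepting)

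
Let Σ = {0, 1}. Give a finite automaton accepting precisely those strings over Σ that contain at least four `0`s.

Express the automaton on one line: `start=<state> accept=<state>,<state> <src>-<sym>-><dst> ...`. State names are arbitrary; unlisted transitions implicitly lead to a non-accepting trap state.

start=s0 accept=s4,s5 s0-0->s1 s0-1->s0 s1-0->s2 s1-1->s1 s2-0->s3 s2-1->s2 s3-0->s4 s3-1->s3 s4-0->s5 s4-1->s4 s5-0->s5 s5-1->s5

Count `0`s, saturating at 5: states s0 through s4 mean 0 through 4 `0`s seen; s5 means more than 4. Each `0` increments (capped at s5); other symbols loop. Accept from {s4, s5}.
With 6 states:
        0   1  
>  s0   s1  s0 
   s1   s2  s1 
   s2   s3  s2 
   s3   s4  s3 
 * s4   s5  s4 
 * s5   s5  s5 
(> = start, * = accepting)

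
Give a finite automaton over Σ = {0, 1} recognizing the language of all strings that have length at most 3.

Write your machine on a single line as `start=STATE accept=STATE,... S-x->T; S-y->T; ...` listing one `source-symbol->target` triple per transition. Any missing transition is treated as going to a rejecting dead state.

start=A; accept=A,B,C,D; A-0->B; A-1->B; B-0->C; B-1->C; C-0->D; C-1->D; D-0->E; D-1->E; E-0->E; E-1->E

Count input length up to 4: every symbol moves from A toward E, which means 'more than 3' and absorbs. Accept from {A, B, C, D}.
5 states suffice.
       0  1 
>* A   B  B 
 * B   C  C 
 * C   D  D 
 * D   E  E 
   E   E  E 
(> = start, * = accepting)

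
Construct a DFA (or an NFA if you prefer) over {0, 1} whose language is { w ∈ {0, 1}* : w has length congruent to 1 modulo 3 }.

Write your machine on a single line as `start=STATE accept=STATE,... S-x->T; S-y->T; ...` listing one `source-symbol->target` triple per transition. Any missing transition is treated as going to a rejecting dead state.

start=s0; accept=s1; s0-0->s1; s0-1->s1; s1-0->s2; s1-1->s2; s2-0->s0; s2-1->s0

Count input length modulo 3: every symbol advances one step around the cycle s0 → s1 → s2 → s0. Accept at s1.
A 3-state machine:
        0   1  
>  s0   s1  s1 
 * s1   s2  s2 
   s2   s0  s0 
(> = start, * = accepting)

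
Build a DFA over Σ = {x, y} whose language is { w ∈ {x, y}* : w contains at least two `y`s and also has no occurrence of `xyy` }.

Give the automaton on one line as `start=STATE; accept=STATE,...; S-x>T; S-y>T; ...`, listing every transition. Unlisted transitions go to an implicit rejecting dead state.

start=q0; accept=q5,q7,q8,q9,q11,q12; q0-x>q1; q0-y>q2; q1-x>q1; q1-y>q3; q2-x>q4; q2-y>q5; q3-x>q4; q3-y>q6; q4-x>q4; q4-y>q7; q5-x>q8; q5-y>q9; q6-x>q6; q6-y>q10; q7-x>q8; q7-y>q10; q8-x>q8; q8-y>q11; q9-x>q12; q9-y>q9; q10-x>q10; q10-y>q10; q11-x>q12; q11-y>q10; q12-x>q12; q12-y>q11

Build one automaton per condition and run them in lockstep. The first has 4 states tracking the count of `y`s, saturating at 3; the second has 4 states tracking partial matches of the forbidden pattern `xyy`. A product state is a pair (one from each), accepting exactly when both do.
          x    y  
>  q0     q1   q2 
   q1     q1   q3 
   q2     q4   q5 
   q3     q4   q6 
   q4     q4   q7 
 * q5     q8   q9 
   q6     q6  q10 
 * q7     q8  q10 
 * q8     q8  q11 
 * q9    q12   q9 
   q10   q10  q10 
 * q11   q12  q10 
 * q12   q12  q11 
(> = start, * = accepting)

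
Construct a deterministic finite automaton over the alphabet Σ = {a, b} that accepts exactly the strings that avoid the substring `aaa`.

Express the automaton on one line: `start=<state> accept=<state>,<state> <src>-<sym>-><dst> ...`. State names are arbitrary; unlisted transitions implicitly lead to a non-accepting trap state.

start=S0 accept=S0,S1,S2 S0-a->S1 S0-b->S0 S1-a->S2 S1-b->S0 S2-a->S3 S2-b->S0 S3-a->S3 S3-b->S3

This is the complement of 'contains `aaa`'. Use the same substring-matching states — S0 through S3 holding how much of `aaa` has just been matched — but flip the accepting set: everything except the trap S3 accepts.
        a   b  
>* S0   S1  S0 
 * S1   S2  S0 
 * S2   S3  S0 
   S3   S3  S3 
(> = start, * = accepting)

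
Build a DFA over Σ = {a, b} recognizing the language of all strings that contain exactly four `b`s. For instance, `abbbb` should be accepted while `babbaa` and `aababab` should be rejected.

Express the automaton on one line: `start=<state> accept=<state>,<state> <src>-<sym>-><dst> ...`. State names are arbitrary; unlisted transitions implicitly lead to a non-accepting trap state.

Only the number of `b`s matters, and only up to 5. Make a chain S0 → S1 → S2 → S3 → S4 → S5 advanced by each `b` (with S5 absorbing); every other symbol self-loops. The accepting set is {S4}.
        a   b  
>  S0   S0  S1 
   S1   S1  S2 
   S2   S2  S3 
   S3   S3  S4 
 * S4   S4  S5 
   S5   S5  S5 
(> = start, * = accepting)

start=S0 accept=S4 S0-a->S0 S0-b->S1 S1-a->S1 S1-b->S2 S2-a->S2 S2-b->S3 S3-a->S3 S3-b->S4 S4-a->S4 S4-b->S5 S5-a->S5 S5-b->S5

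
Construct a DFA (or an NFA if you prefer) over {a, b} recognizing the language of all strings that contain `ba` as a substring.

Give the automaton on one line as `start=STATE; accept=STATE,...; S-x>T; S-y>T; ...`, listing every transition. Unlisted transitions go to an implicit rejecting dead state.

start=q0; accept=q2; q0-a>q0; q0-b>q1; q1-a>q2; q1-b>q1; q2-a>q2; q2-b>q2

Track how much of `ba` has been matched so far: state q0 is no progress, q2 is the absorbing accept state reached once `ba` has occurred. Intermediate states record partial matches; on a mismatch, fall back to the longest reusable overlap.
With 3 states:
        a   b  
>  q0   q0  q1 
   q1   q2  q1 
 * q2   q2  q2 
(> = start, * = accepting)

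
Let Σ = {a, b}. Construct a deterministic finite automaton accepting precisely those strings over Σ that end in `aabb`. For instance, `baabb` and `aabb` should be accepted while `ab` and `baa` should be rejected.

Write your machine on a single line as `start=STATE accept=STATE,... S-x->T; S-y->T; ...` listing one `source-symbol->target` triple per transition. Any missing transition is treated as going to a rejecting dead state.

start=q0; accept=q4; q0-a->q1; q0-b->q0; q1-a->q2; q1-b->q0; q2-a->q2; q2-b->q3; q3-a->q1; q3-b->q4; q4-a->q1; q4-b->q0

Remember how much of `aabb` the current input suffix matches. State q0 means no match yet; q1 means the last symbol is `a`; q2 means the last 2 symbols are `aa`; q3 means the last 3 symbols are `aab`; q4 means the last 4 symbols are `aabb`. Only q4 accepts. On a mismatch, fall back to the longest proper suffix that is still a prefix of `aabb`.
        a   b  
>  q0   q1  q0 
   q1   q2  q0 
   q2   q2  q3 
   q3   q1  q4 
 * q4   q1  q0 
(> = start, * = accepting)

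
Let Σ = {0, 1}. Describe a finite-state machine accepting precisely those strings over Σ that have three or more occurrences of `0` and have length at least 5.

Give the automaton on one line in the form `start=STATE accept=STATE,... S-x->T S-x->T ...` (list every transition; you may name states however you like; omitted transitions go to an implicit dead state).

Handle the two conditions separately and then intersect. One (5 states) tracks the count of `0`s, saturating at 4; the other (7 states) tracks the input length, saturating at 6. Each combined state is a pair, one component from each; accept when both components accept. Equivalent product states are then merged.
With 12 states:
          0    1  
>  q0     q1   q2 
   q1     q3   q4 
   q2     q4   q5 
   q3     q6   q7 
   q4     q7   q8 
   q5     q8   q5 
   q6     q9   q9 
   q7     q9  q10 
   q8    q10   q8 
   q9    q11  q11 
   q10   q11  q10 
 * q11   q11  q11 
(> = start, * = accepting)

start=q0 accept=q11 q0-0->q1 q0-1->q2 q1-0->q3 q1-1->q4 q2-0->q4 q2-1->q5 q3-0->q6 q3-1->q7 q4-0->q7 q4-1->q8 q5-0->q8 q5-1->q5 q6-0->q9 q6-1->q9 q7-0->q9 q7-1->q10 q8-0->q10 q8-1->q8 q9-0->q11 q9-1->q11 q10-0->q11 q10-1->q10 q11-0->q11 q11-1->q11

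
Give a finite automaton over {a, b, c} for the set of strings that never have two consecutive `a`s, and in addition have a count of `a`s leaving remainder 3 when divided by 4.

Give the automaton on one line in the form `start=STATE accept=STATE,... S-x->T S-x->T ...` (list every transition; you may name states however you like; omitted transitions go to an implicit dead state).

start=S0 accept=S6,S7 S0-a->S1 S0-b->S0 S0-c->S0 S1-a->S2 S1-b->S3 S1-c->S3 S2-a->S2 S2-b->S2 S2-c->S2 S3-a->S4 S3-b->S3 S3-c->S3 S4-a->S2 S4-b->S5 S4-c->S5 S5-a->S6 S5-b->S5 S5-c->S5 S6-a->S2 S6-b->S7 S6-c->S7 S7-a->S8 S7-b->S7 S7-c->S7 S8-a->S2 S8-b->S0 S8-c->S0

Handle the two conditions separately and then intersect. One (3 states) tracks partial matches of the forbidden pattern `aa`; the other (4 states) tracks the count of `a`s modulo 4. Each combined state is a pair, one component from each; accept when both components accept. After merging equivalent states the machine shrinks.
A 9-state machine:
        a   b   c  
>  S0   S1  S0  S0 
   S1   S2  S3  S3 
   S2   S2  S2  S2 
   S3   S4  S3  S3 
   S4   S2  S5  S5 
   S5   S6  S5  S5 
 * S6   S2  S7  S7 
 * S7   S8  S7  S7 
   S8   S2  S0  S0 
(> = start, * = accepting)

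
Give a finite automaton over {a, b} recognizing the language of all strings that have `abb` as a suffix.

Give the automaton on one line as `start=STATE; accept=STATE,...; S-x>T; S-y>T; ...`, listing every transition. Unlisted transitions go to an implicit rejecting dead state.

Let each state record the length of the longest suffix of the input read so far that is also a prefix of `abb`. S1 means the last symbol is `a`; S2 means the last 2 symbols are `ab`; S3 means the last 3 symbols are `abb`. Accept only at S3, where the string currently ends in `abb`.
        a   b  
>  S0   S1  S0 
   S1   S1  S2 
   S2   S1  S3 
 * S3   S1  S0 
(> = start, * = accepting)

start=S0; accept=S3; S0-a>S1; S0-b>S0; S1-a>S1; S1-b>S2; S2-a>S1; S2-b>S3; S3-a>S1; S3-b>S0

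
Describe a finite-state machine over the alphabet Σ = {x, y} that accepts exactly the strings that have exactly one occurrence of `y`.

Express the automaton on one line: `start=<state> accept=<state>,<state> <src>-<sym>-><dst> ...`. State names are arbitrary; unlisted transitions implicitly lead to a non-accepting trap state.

Count `y`s, saturating at 2: state s0 means no `y` yet, s1 means one `y` seen, s2 means more than one. Each `y` increments (capped at s2); other symbols loop. Accept from {s1}.
3 states suffice.
        x   y  
>  s0   s0  s1 
 * s1   s1  s2 
   s2   s2  s2 
(> = start, * = accepting)

start=s0 accept=s1 s0-x->s0 s0-y->s1 s1-x->s1 s1-y->s2 s2-x->s2 s2-y->s2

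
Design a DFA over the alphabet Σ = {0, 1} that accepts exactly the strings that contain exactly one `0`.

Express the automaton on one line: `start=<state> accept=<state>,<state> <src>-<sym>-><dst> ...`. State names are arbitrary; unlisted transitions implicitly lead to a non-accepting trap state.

start=S0 accept=S1 S0-0->S1 S0-1->S0 S1-0->S2 S1-1->S1 S2-0->S2 S2-1->S2

Count `0`s, saturating at 2: state S0 means no `0` yet, S1 means one `0` seen, S2 means more than one. Each `0` increments (capped at S2); other symbols loop. Accept from {S1}.
        0   1  
>  S0   S1  S0 
 * S1   S2  S1 
   S2   S2  S2 
(> = start, * = accepting)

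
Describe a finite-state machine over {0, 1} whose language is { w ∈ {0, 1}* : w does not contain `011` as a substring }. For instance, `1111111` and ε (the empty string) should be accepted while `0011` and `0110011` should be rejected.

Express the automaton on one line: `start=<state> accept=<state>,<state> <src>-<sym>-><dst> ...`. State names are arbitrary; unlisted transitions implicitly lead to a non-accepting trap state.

This is the complement of 'contains `011`'. Use the same substring-matching states — q0 through q3 holding how much of `011` has just been matched — but flip the accepting set: everything except the trap q3 accepts.
        0   1  
>* q0   q1  q0 
 * q1   q1  q2 
 * q2   q1  q3 
   q3   q3  q3 
(> = start, * = accepting)

start=q0 accept=q0,q1,q2 q0-0->q1 q0-1->q0 q1-0->q1 q1-1->q2 q2-0->q1 q2-1->q3 q3-0->q3 q3-1->q3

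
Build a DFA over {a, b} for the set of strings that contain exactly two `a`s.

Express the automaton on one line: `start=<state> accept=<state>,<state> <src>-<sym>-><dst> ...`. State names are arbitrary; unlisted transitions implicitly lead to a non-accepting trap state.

Only the number of `a`s matters, and only up to 3. Make a chain q0 → q1 → q2 → q3 advanced by each `a` (with q3 absorbing); every other symbol self-loops. The accepting set is {q2}.
4 states suffice.
        a   b  
>  q0   q1  q0 
   q1   q2  q1 
 * q2   q3  q2 
   q3   q3  q3 
(> = start, * = accepting)

start=q0 accept=q2 q0-a->q1 q0-b->q0 q1-a->q2 q1-b->q1 q2-a->q3 q2-b->q2 q3-a->q3 q3-b->q3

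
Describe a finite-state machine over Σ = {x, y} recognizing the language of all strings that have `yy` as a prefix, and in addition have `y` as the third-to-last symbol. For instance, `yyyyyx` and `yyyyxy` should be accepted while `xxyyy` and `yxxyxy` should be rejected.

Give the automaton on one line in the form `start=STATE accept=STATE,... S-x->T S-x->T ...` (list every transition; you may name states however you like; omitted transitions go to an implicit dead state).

start=A accept=E,F,G,H A-x->B A-y->C B-x->B B-y->B C-x->B C-y->D D-x->E D-y->F E-x->G E-y->H F-x->E F-y->F G-x->I G-y->J H-x->K H-y->D I-x->I I-y->J J-x->K J-y->D K-x->G K-y->H

Build one automaton per condition and run them in lockstep. The first has 4 states tracking whether the input so far still matches the prefix `yy`; the second has 15 states tracking the last 3 symbols read. A product state is a pair (one from each), accepting exactly when both do. After merging equivalent states the machine shrinks.
With 11 states:
       x  y 
>  A   B  C 
   B   B  B 
   C   B  D 
   D   E  F 
 * E   G  H 
 * F   E  F 
 * G   I  J 
 * H   K  D 
   I   I  J 
   J   K  D 
   K   G  H 
(> = start, * = accepting)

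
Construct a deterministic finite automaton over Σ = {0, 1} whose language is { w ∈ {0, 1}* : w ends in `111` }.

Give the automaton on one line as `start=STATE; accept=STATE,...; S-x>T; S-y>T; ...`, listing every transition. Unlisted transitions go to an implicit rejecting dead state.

Remember how much of `111` the current input suffix matches. State q0 means no match yet; q1 means the last symbol is `1`; q2 means the last 2 symbols are `11`; q3 means the last 3 symbols are `111`. Only q3 accepts. On a mismatch, fall back to the longest proper suffix that is still a prefix of `111`.
        0   1  
>  q0   q0  q1 
   q1   q0  q2 
   q2   q0  q3 
 * q3   q0  q3 
(> = start, * = accepting)

start=q0; accept=q3; q0-0>q0; q0-1>q1; q1-0>q0; q1-1>q2; q2-0>q0; q2-1>q3; q3-0>q0; q3-1>q3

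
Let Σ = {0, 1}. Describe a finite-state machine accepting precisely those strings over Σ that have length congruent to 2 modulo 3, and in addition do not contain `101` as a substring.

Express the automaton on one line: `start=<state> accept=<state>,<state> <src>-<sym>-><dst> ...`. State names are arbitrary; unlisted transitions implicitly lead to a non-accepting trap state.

Build one automaton per condition and run them in lockstep. One (3 states) tracks the input length modulo 3; the other (4 states) tracks partial matches of the forbidden pattern `101`. Each combined state is a pair, one component from each; accept when both components accept. Equivalent product states are then merged.
With 10 states:
        0   1  
>  q0   q1  q2 
   q1   q3  q4 
   q2   q5  q4 
 * q3   q0  q6 
 * q4   q7  q6 
 * q5   q0  q8 
   q6   q9  q2 
   q7   q1  q8 
   q8   q8  q8 
   q9   q3  q8 
(> = start, * = accepting)

start=q0 accept=q3,q4,q5 q0-0->q1 q0-1->q2 q1-0->q3 q1-1->q4 q2-0->q5 q2-1->q4 q3-0->q0 q3-1->q6 q4-0->q7 q4-1->q6 q5-0->q0 q5-1->q8 q6-0->q9 q6-1->q2 q7-0->q1 q7-1->q8 q8-0->q8 q8-1->q8 q9-0->q3 q9-1->q8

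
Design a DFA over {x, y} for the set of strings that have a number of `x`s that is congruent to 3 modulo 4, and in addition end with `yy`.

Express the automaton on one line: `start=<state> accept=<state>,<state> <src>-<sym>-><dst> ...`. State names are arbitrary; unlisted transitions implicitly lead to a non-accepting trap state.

start=q0 accept=q5 q0-x->q1 q0-y->q0 q1-x->q2 q1-y->q1 q2-x->q3 q2-y->q2 q3-x->q0 q3-y->q4 q4-x->q0 q4-y->q5 q5-x->q0 q5-y->q5

Run two small machines in parallel and take their product. One (4 states) tracks the count of `x`s modulo 4; the other (3 states) tracks how much of the suffix `yy` has currently been matched. Each combined state is a pair, one component from each; accept when both components accept. Minimizing collapses redundant product states.
6 states suffice.
        x   y  
>  q0   q1  q0 
   q1   q2  q1 
   q2   q3  q2 
   q3   q0  q4 
   q4   q0  q5 
 * q5   q0  q5 
(> = start, * = accepting)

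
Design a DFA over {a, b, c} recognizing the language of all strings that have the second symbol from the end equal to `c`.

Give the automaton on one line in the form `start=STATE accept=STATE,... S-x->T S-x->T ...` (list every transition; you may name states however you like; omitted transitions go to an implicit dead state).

Because acceptance depends on a position counted from the end, the machine has to buffer the most recent 2 symbols. Make each state the string of the last up-to-2 symbols read; on input `x` shift the window left and append `x`. Accept when the buffered window has length 2 and begins with `c`.
          a    b    c  
>  q0     q1   q2   q3 
   q1     q4   q5   q6 
   q2     q7   q8   q9 
   q3    q10  q11  q12 
   q4     q4   q5   q6 
   q5     q7   q8   q9 
   q6    q10  q11  q12 
   q7     q4   q5   q6 
   q8     q7   q8   q9 
   q9    q10  q11  q12 
 * q10    q4   q5   q6 
 * q11    q7   q8   q9 
 * q12   q10  q11  q12 
(> = start, * = accepting)

start=q0 accept=q10,q11,q12 q0-a->q1 q0-b->q2 q0-c->q3 q1-a->q4 q1-b->q5 q1-c->q6 q2-a->q7 q2-b->q8 q2-c->q9 q3-a->q10 q3-b->q11 q3-c->q12 q4-a->q4 q4-b->q5 q4-c->q6 q5-a->q7 q5-b->q8 q5-c->q9 q6-a->q10 q6-b->q11 q6-c->q12 q7-a->q4 q7-b->q5 q7-c->q6 q8-a->q7 q8-b->q8 q8-c->q9 q9-a->q10 q9-b->q11 q9-c->q12 q10-a->q4 q10-b->q5 q10-c->q6 q11-a->q7 q11-b->q8 q11-c->q9 q12-a->q10 q12-b->q11 q12-c->q12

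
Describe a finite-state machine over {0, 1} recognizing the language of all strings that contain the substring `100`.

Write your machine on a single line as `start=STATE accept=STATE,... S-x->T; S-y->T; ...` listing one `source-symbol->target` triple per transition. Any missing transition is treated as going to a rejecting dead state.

start=q0; accept=q3; q0-0->q0; q0-1->q1; q1-0->q2; q1-1->q1; q2-0->q3; q2-1->q1; q3-0->q3; q3-1->q3

States q0..q2 record the length of the longest prefix of `100` that matches the current input suffix. Reaching q3 means `100` has been seen, and we stay there forever. Accept from q3.
        0   1  
>  q0   q0  q1 
   q1   q2  q1 
   q2   q3  q1 
 * q3   q3  q3 
(> = start, * = accepting)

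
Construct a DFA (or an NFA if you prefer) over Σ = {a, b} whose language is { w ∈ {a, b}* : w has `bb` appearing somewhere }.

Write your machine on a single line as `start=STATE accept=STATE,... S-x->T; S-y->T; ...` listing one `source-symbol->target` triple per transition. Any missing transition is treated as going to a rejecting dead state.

States s0..s1 record the length of the longest prefix of `bb` that matches the current input suffix. Reaching s2 means `bb` has been seen, and we stay there forever. Accept from s2.
3 states suffice.
        a   b  
>  s0   s0  s1 
   s1   s0  s2 
 * s2   s2  s2 
(> = start, * = accepting)

start=s0; accept=s2; s0-a->s0; s0-b->s1; s1-a->s0; s1-b->s2; s2-a->s2; s2-b->s2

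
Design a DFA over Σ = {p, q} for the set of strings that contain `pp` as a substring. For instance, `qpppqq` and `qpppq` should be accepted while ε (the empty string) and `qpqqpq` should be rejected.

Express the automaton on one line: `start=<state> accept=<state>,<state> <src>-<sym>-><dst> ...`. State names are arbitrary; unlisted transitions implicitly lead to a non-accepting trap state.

States A..B record the length of the longest prefix of `pp` that matches the current input suffix. Reaching C means `pp` has been seen, and we stay there forever. Accept from C.
       p  q 
>  A   B  A 
   B   C  A 
 * C   C  C 
(> = start, * = accepting)

start=A accept=C A-p->B A-q->A B-p->C B-q->A C-p->C C-q->C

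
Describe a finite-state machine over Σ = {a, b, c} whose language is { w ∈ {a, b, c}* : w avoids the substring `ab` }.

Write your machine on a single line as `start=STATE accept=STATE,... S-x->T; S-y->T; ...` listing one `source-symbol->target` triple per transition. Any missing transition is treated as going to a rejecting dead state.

start=q0; accept=q0,q1; q0-a->q1; q0-b->q0; q0-c->q0; q1-a->q1; q1-b->q2; q1-c->q0; q2-a->q2; q2-b->q2; q2-c->q2

This is the complement of 'contains `ab`'. Use the same substring-matching states — q0 through q2 holding how much of `ab` has just been matched — but flip the accepting set: everything except the trap q2 accepts.
        a   b   c  
>* q0   q1  q0  q0 
 * q1   q1  q2  q0 
   q2   q2  q2  q2 
(> = start, * = accepting)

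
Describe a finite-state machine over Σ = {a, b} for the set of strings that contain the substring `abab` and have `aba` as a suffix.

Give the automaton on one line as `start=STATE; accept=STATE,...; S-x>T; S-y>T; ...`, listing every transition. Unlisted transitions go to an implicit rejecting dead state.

start=q0; accept=q5; q0-a>q1; q0-b>q0; q1-a>q1; q1-b>q2; q2-a>q3; q2-b>q0; q3-a>q1; q3-b>q4; q4-a>q5; q4-b>q6; q5-a>q7; q5-b>q4; q6-a>q7; q6-b>q6; q7-a>q7; q7-b>q4

Build one automaton per condition and run them in lockstep. One (5 states) tracks whether and how much of `abab` has been seen; the other (4 states) tracks how much of the suffix `aba` has currently been matched. Each combined state is a pair, one component from each; accept when both components accept.
An 8-state machine:
        a   b  
>  q0   q1  q0 
   q1   q1  q2 
   q2   q3  q0 
   q3   q1  q4 
   q4   q5  q6 
 * q5   q7  q4 
   q6   q7  q6 
   q7   q7  q4 
(> = start, * = accepting)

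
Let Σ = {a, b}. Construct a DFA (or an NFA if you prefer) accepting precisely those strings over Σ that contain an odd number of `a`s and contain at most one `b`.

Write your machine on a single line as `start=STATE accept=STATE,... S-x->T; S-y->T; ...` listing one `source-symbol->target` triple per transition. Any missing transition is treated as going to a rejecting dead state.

Build one automaton per condition and run them in lockstep. The first has 2 states tracking the count of `a`s modulo 2; the second has 3 states tracking the count of `b`s, saturating at 2. A product state is a pair (one from each), accepting exactly when both do.
6 states suffice.
        a   b  
>  q0   q1  q2 
 * q1   q0  q3 
   q2   q3  q4 
 * q3   q2  q5 
   q4   q5  q4 
   q5   q4  q5 
(> = start, * = accepting)

start=q0; accept=q1,q3; q0-a->q1; q0-b->q2; q1-a->q0; q1-b->q3; q2-a->q3; q2-b->q4; q3-a->q2; q3-b->q5; q4-a->q5; q4-b->q4; q5-a->q4; q5-b->q5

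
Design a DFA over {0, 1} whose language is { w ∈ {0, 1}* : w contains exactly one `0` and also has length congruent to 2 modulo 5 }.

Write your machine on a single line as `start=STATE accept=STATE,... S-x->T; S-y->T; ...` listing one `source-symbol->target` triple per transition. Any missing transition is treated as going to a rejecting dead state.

Run two small machines in parallel and take their product. The first has 3 states tracking the count of `0`s, saturating at 2; the second has 5 states tracking the input length modulo 5. A product state is a pair (one from each), accepting exactly when both do.
15 states suffice.
          0    1  
>  S0     S1   S2 
   S1     S3   S4 
   S2     S4   S5 
   S3     S6   S6 
 * S4     S6   S7 
   S5     S7   S8 
   S6     S9   S9 
   S7     S9  S10 
   S8    S10  S11 
   S9    S12  S12 
   S10   S12  S13 
   S11   S13   S0 
   S12   S14  S14 
   S13   S14   S1 
   S14    S3   S3 
(> = start, * = accepting)

start=S0; accept=S4; S0-0->S1; S0-1->S2; S1-0->S3; S1-1->S4; S2-0->S4; S2-1->S5; S3-0->S6; S3-1->S6; S4-0->S6; S4-1->S7; S5-0->S7; S5-1->S8; S6-0->S9; S6-1->S9; S7-0->S9; S7-1->S10; S8-0->S10; S8-1->S11; S9-0->S12; S9-1->S12; S10-0->S12; S10-1->S13; S11-0->S13; S11-1->S0; S12-0->S14; S12-1->S14; S13-0->S14; S13-1->S1; S14-0->S3; S14-1->S3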